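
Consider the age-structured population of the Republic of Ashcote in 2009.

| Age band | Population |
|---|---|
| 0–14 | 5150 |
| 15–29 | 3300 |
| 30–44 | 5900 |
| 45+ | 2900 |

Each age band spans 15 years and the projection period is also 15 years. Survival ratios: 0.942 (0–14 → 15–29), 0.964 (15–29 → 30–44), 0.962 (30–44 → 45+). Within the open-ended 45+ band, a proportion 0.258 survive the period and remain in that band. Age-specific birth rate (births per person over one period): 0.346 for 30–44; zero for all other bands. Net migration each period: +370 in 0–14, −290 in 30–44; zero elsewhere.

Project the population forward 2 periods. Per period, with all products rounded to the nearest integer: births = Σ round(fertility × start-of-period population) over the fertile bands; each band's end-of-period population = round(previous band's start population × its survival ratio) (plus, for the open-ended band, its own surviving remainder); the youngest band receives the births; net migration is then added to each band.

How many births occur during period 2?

1000

Let group 1 be 0–14 through group 4 = 45+.
Period 1.
Births: 5900 * 0.346 = 2041
Group 2: 5150 * 0.942 = 4851
Group 3: 3300 * 0.964 = 3181
Group 4: 5900 * 0.962 + 2900 * 0.258 = 5676 + 748 = 6424
Net migration: Group 1 + 370 → 2411; Group 3 − 290 → 2891
Population now: 0–14=2411, 15–29=4851, 30–44=2891, 45+=6424
Period 2.
Births: 2891 * 0.346 = 1000
Group 2: 2411 * 0.942 = 2271
Group 3: 4851 * 0.964 = 4676
Group 4: 2891 * 0.962 + 6424 * 0.258 = 2781 + 1657 = 4438
Net migration: Group 1 + 370 → 1370; Group 3 − 290 → 4386
Population now: 0–14=1370, 15–29=2271, 30–44=4386, 45+=4438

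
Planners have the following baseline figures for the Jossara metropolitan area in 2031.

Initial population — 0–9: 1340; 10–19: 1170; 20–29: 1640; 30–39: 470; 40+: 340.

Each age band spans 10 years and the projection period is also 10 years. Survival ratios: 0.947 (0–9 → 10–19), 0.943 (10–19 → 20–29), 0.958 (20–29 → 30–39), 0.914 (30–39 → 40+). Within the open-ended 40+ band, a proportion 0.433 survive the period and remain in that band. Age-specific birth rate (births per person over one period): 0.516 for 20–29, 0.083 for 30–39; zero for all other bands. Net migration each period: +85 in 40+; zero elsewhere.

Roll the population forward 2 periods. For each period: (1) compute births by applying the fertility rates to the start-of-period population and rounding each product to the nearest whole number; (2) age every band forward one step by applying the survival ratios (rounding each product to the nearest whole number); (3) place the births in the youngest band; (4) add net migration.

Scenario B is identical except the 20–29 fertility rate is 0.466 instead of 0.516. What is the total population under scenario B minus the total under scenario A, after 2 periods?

Let band 1 be 0–9 through band 5 = 40+.
Period 1.
Births: 1640 * 0.516 = 846 ; 470 * 0.083 = 39 → 885
Band 2: 1340 * 0.947 = 1269
Band 3: 1170 * 0.943 = 1103
Band 4: 1640 * 0.958 = 1571
Band 5: 470 * 0.914 + 340 * 0.433 = 430 + 147 = 577
Net migration: Band 5 + 85 → 662
End of period: [885, 1269, 1103, 1571, 662]
Period 2.
Births: 1103 * 0.516 = 569 ; 1571 * 0.083 = 130 → 699
Band 2: 885 * 0.947 = 838
Band 3: 1269 * 0.943 = 1197
Band 4: 1103 * 0.958 = 1057
Band 5: 1571 * 0.914 + 662 * 0.433 = 1436 + 287 = 1723
Net migration: Band 5 + 85 → 1808
End of period: [699, 838, 1197, 1057, 1808]
Scenario A total after 2 periods: 5599
Scenario B projection —
Period 1.
Births: 1640 * 0.466 = 764 ; 470 * 0.083 = 39 → 803
Band 2: 1340 * 0.947 = 1269
Band 3: 1170 * 0.943 = 1103
Band 4: 1640 * 0.958 = 1571
Band 5: 470 * 0.914 + 340 * 0.433 = 430 + 147 = 577
Net migration: Band 5 + 85 → 662
End of period: [803, 1269, 1103, 1571, 662]
Period 2.
Births: 1103 * 0.466 = 514 ; 1571 * 0.083 = 130 → 644
Band 2: 803 * 0.947 = 760
Band 3: 1269 * 0.943 = 1197
Band 4: 1103 * 0.958 = 1057
Band 5: 1571 * 0.914 + 662 * 0.433 = 1436 + 287 = 1723
Net migration: Band 5 + 85 → 1808
End of period: [644, 760, 1197, 1057, 1808]
Scenario B total after 2 periods: 5466
Difference B − A = 5466 − 5599 = -133

-133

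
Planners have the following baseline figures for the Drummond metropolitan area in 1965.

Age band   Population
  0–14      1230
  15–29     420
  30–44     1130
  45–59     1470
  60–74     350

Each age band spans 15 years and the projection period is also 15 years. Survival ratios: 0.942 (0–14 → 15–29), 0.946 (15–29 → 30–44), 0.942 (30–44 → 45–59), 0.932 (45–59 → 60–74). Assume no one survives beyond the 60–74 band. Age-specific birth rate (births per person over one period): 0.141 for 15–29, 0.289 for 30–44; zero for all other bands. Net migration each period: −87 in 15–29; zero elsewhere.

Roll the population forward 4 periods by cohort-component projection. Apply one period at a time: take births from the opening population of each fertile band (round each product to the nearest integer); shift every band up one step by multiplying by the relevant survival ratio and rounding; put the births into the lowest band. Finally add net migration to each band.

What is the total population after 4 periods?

1617

Call the groups 1 to 5, youngest first.
After projecting period 1:
Births: 420 × 0.141 = 59 ; 1130 × 0.289 = 327 — total 386
Group 2: 1230 × 0.942 = 1159
Group 3: 420 × 0.946 = 397
Group 4: 1130 × 0.942 = 1064
Group 5: 1470 × 0.932 = 1370
Net migration: Group 2 − 87 → 1072
Population now: 0–14=386, 15–29=1072, 30–44=397, 45–59=1064, 60–74=1370
After projecting period 2:
Births: 1072 × 0.141 = 151 ; 397 × 0.289 = 115 — total 266
Group 2: 386 × 0.942 = 364
Group 3: 1072 × 0.946 = 1014
Group 4: 397 × 0.942 = 374
Group 5: 1064 × 0.932 = 992
Net migration: Group 2 − 87 → 277
Population now: 0–14=266, 15–29=277, 30–44=1014, 45–59=374, 60–74=992
After projecting period 3:
Births: 277 × 0.141 = 39 ; 1014 × 0.289 = 293 — total 332
Group 2: 266 × 0.942 = 251
Group 3: 277 × 0.946 = 262
Group 4: 1014 × 0.942 = 955
Group 5: 374 × 0.932 = 349
Net migration: Group 2 − 87 → 164
Population now: 0–14=332, 15–29=164, 30–44=262, 45–59=955, 60–74=349
After projecting period 4:
Births: 164 × 0.141 = 23 ; 262 × 0.289 = 76 — total 99
Group 2: 332 × 0.942 = 313
Group 3: 164 × 0.946 = 155
Group 4: 262 × 0.942 = 247
Group 5: 955 × 0.932 = 890
Net migration: Group 2 − 87 → 226
Population now: 0–14=99, 15–29=226, 30–44=155, 45–59=247, 60–74=890
Total after period 4: 99 + 226 + 155 + 247 + 890 = 1617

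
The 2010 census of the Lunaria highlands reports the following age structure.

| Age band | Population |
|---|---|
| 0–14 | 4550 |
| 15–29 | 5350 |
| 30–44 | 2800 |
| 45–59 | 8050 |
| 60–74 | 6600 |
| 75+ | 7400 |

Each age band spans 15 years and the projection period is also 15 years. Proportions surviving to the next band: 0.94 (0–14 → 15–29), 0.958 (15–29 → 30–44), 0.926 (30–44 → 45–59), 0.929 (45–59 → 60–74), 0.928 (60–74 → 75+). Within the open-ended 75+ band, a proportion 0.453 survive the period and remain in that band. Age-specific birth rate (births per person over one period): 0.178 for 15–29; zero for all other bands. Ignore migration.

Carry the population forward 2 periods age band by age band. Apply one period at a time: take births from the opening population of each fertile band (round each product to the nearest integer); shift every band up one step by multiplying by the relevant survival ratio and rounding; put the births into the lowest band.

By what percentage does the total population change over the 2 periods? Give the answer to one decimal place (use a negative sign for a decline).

-30.5

(Bands numbered youngest = 1 to oldest = 6.)
Period 1:
Births: 5350 × 0.178 = 952
Band 2: 4550 × 0.94 = 4277
Band 3: 5350 × 0.958 = 5125
Band 4: 2800 × 0.926 = 2593
Band 5: 8050 × 0.929 = 7478
Band 6: 6600 × 0.928 + 7400 × 0.453 = 6125 + 3352 = 9477
End of period: [952, 4277, 5125, 2593, 7478, 9477]
Period 2:
Births: 4277 × 0.178 = 761
Band 2: 952 × 0.94 = 895
Band 3: 4277 × 0.958 = 4097
Band 4: 5125 × 0.926 = 4746
Band 5: 2593 × 0.929 = 2409
Band 6: 7478 × 0.928 + 9477 × 0.453 = 6940 + 4293 = 11233
End of period: [761, 895, 4097, 4746, 2409, 11233]
Total: 34750 → 24141; change = -10609; percentage change = -30.5%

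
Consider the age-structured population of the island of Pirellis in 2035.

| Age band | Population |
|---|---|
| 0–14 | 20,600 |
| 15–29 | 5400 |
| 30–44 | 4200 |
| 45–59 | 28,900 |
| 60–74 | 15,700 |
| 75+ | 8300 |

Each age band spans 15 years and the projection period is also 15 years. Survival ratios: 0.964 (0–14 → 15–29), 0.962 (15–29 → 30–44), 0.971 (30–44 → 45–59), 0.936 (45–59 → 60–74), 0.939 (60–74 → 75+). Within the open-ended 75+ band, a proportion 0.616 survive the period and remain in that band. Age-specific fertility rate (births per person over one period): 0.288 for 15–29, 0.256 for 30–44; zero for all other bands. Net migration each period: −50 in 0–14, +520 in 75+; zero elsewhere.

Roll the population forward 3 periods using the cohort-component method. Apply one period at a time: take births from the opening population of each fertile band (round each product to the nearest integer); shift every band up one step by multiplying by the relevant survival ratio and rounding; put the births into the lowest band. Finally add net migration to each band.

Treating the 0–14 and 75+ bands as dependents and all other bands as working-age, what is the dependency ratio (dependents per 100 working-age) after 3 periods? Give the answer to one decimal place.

102.9

Let band 1 be 0–14 through band 6 = 75+.
— Period 1 —
Births: 5400 * 0.288 = 1555 ; 4200 * 0.256 = 1075 → 2630
Band 2: 20600 * 0.964 = 19858
Band 3: 5400 * 0.962 = 5195
Band 4: 4200 * 0.971 = 4078
Band 5: 28900 * 0.936 = 27050
Band 6: 15700 * 0.939 + 8300 * 0.616 = 14742 + 5113 = 19855
Net migration: Band 1 − 50 → 2580; Band 6 + 520 → 20375
End of period: [2580, 19858, 5195, 4078, 27050, 20375]
— Period 2 —
Births: 19858 * 0.288 = 5719 ; 5195 * 0.256 = 1330 → 7049
Band 2: 2580 * 0.964 = 2487
Band 3: 19858 * 0.962 = 19103
Band 4: 5195 * 0.971 = 5044
Band 5: 4078 * 0.936 = 3817
Band 6: 27050 * 0.939 + 20375 * 0.616 = 25400 + 12551 = 37951
Net migration: Band 1 − 50 → 6999; Band 6 + 520 → 38471
End of period: [6999, 2487, 19103, 5044, 3817, 38471]
— Period 3 —
Births: 2487 * 0.288 = 716 ; 19103 * 0.256 = 4890 → 5606
Band 2: 6999 * 0.964 = 6747
Band 3: 2487 * 0.962 = 2392
Band 4: 19103 * 0.971 = 18549
Band 5: 5044 * 0.936 = 4721
Band 6: 3817 * 0.939 + 38471 * 0.616 = 3584 + 23698 = 27282
Net migration: Band 1 − 50 → 5556; Band 6 + 520 → 27802
End of period: [5556, 6747, 2392, 18549, 4721, 27802]
Dependents (band 0–14 + band 75+) = 5556 + 27802 = 33358; working-age = 32409; ratio = 33358/32409 × 100 = 102.9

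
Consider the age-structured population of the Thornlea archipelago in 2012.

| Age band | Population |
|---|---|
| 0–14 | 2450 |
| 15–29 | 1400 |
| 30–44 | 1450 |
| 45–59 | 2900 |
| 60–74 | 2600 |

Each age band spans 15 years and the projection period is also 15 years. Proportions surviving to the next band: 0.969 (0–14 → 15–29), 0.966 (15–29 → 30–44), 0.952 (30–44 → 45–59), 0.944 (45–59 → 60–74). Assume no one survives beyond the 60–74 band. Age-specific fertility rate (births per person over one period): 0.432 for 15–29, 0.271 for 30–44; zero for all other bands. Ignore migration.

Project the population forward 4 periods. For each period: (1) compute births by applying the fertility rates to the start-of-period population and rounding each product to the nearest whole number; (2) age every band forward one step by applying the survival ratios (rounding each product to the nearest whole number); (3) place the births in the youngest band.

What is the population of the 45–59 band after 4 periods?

Numbering the bands 1..5 from youngest to oldest:
[period 1]
Births: 1400 * 0.432 = 605  |  1450 * 0.271 = 393 → 998
Band 2: 2450 * 0.969 = 2374
Band 3: 1400 * 0.966 = 1352
Band 4: 1450 * 0.952 = 1380
Band 5: 2900 * 0.944 = 2738
Population now: 0–14=998, 15–29=2374, 30–44=1352, 45–59=1380, 60–74=2738
[period 2]
Births: 2374 * 0.432 = 1026  |  1352 * 0.271 = 366 → 1392
Band 2: 998 * 0.969 = 967
Band 3: 2374 * 0.966 = 2293
Band 4: 1352 * 0.952 = 1287
Band 5: 1380 * 0.944 = 1303
Population now: 0–14=1392, 15–29=967, 30–44=2293, 45–59=1287, 60–74=1303
[period 3]
Births: 967 * 0.432 = 418  |  2293 * 0.271 = 621 → 1039
Band 2: 1392 * 0.969 = 1349
Band 3: 967 * 0.966 = 934
Band 4: 2293 * 0.952 = 2183
Band 5: 1287 * 0.944 = 1215
Population now: 0–14=1039, 15–29=1349, 30–44=934, 45–59=2183, 60–74=1215
[period 4]
Births: 1349 * 0.432 = 583  |  934 * 0.271 = 253 → 836
Band 2: 1039 * 0.969 = 1007
Band 3: 1349 * 0.966 = 1303
Band 4: 934 * 0.952 = 889
Band 5: 2183 * 0.944 = 2061
Population now: 0–14=836, 15–29=1007, 30–44=1303, 45–59=889, 60–74=2061

889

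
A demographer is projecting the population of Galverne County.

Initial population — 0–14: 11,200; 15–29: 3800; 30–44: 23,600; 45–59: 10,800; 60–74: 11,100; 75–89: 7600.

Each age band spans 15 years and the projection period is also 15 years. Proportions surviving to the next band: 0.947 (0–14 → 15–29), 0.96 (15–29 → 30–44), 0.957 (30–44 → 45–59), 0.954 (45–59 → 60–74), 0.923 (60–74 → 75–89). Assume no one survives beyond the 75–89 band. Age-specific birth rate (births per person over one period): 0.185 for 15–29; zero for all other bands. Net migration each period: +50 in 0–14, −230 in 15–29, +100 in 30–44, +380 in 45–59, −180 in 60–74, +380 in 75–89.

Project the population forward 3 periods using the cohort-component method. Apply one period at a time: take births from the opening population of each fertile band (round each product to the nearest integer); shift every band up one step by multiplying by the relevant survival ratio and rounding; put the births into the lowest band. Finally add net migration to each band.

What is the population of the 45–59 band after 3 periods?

10008

Period 1:
Births: 3800 × 0.185 = 703
15–29: 11200 × 0.947 = 10606
30–44: 3800 × 0.96 = 3648
45–59: 23600 × 0.957 = 22585
60–74: 10800 × 0.954 = 10303
75–89: 11100 × 0.923 = 10245
Net migration: 0–14 + 50 → 753; 15–29 − 230 → 10376; 30–44 + 100 → 3748; 45–59 + 380 → 22965; 60–74 − 180 → 10123; 75–89 + 380 → 10625
Giving 753 / 10376 / 3748 / 22965 / 10123 / 10625.
Period 2:
Births: 10376 × 0.185 = 1920
15–29: 753 × 0.947 = 713
30–44: 10376 × 0.96 = 9961
45–59: 3748 × 0.957 = 3587
60–74: 22965 × 0.954 = 21909
75–89: 10123 × 0.923 = 9344
Net migration: 0–14 + 50 → 1970; 15–29 − 230 → 483; 30–44 + 100 → 10061; 45–59 + 380 → 3967; 60–74 − 180 → 21729; 75–89 + 380 → 9724
Giving 1970 / 483 / 10061 / 3967 / 21729 / 9724.
Period 3:
Births: 483 × 0.185 = 89
15–29: 1970 × 0.947 = 1866
30–44: 483 × 0.96 = 464
45–59: 10061 × 0.957 = 9628
60–74: 3967 × 0.954 = 3785
75–89: 21729 × 0.923 = 20056
Net migration: 0–14 + 50 → 139; 15–29 − 230 → 1636; 30–44 + 100 → 564; 45–59 + 380 → 10008; 60–74 − 180 → 3605; 75–89 + 380 → 20436
Giving 139 / 1636 / 564 / 10008 / 3605 / 20436.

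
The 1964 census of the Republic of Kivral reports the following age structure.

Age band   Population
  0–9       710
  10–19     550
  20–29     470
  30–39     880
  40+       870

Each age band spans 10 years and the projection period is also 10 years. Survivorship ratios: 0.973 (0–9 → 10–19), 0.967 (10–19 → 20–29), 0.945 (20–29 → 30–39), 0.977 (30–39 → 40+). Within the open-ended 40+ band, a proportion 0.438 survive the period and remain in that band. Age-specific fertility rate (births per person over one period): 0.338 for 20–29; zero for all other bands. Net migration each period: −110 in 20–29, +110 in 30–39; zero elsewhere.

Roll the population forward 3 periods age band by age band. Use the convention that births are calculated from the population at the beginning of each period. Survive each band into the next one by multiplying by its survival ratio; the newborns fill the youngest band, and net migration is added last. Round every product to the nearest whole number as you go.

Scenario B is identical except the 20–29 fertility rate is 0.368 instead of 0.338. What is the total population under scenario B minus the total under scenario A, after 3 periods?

40

[period 1]
Births: 470 × 0.338 = 159
10–19: 710 × 0.973 = 691
20–29: 550 × 0.967 = 532
30–39: 470 × 0.945 = 444
40+: 880 × 0.977 + 870 × 0.438 = 860 + 381 = 1241
Net migration: 20–29 − 110 → 422; 30–39 + 110 → 554
End of period: [159, 691, 422, 554, 1241]
[period 2]
Births: 422 × 0.338 = 143
10–19: 159 × 0.973 = 155
20–29: 691 × 0.967 = 668
30–39: 422 × 0.945 = 399
40+: 554 × 0.977 + 1241 × 0.438 = 541 + 544 = 1085
Net migration: 20–29 − 110 → 558; 30–39 + 110 → 509
End of period: [143, 155, 558, 509, 1085]
[period 3]
Births: 558 × 0.338 = 189
10–19: 143 × 0.973 = 139
20–29: 155 × 0.967 = 150
30–39: 558 × 0.945 = 527
40+: 509 × 0.977 + 1085 × 0.438 = 497 + 475 = 972
Net migration: 20–29 − 110 → 40; 30–39 + 110 → 637
End of period: [189, 139, 40, 637, 972]
Scenario A total after 3 periods: 1977
Scenario B projection —
[period 1]
Births: 470 × 0.368 = 173
10–19: 710 × 0.973 = 691
20–29: 550 × 0.967 = 532
30–39: 470 × 0.945 = 444
40+: 880 × 0.977 + 870 × 0.438 = 860 + 381 = 1241
Net migration: 20–29 − 110 → 422; 30–39 + 110 → 554
End of period: [173, 691, 422, 554, 1241]
[period 2]
Births: 422 × 0.368 = 155
10–19: 173 × 0.973 = 168
20–29: 691 × 0.967 = 668
30–39: 422 × 0.945 = 399
40+: 554 × 0.977 + 1241 × 0.438 = 541 + 544 = 1085
Net migration: 20–29 − 110 → 558; 30–39 + 110 → 509
End of period: [155, 168, 558, 509, 1085]
[period 3]
Births: 558 × 0.368 = 205
10–19: 155 × 0.973 = 151
20–29: 168 × 0.967 = 162
30–39: 558 × 0.945 = 527
40+: 509 × 0.977 + 1085 × 0.438 = 497 + 475 = 972
Net migration: 20–29 − 110 → 52; 30–39 + 110 → 637
End of period: [205, 151, 52, 637, 972]
Scenario B total after 3 periods: 2017
Difference B − A = 2017 − 1977 = 40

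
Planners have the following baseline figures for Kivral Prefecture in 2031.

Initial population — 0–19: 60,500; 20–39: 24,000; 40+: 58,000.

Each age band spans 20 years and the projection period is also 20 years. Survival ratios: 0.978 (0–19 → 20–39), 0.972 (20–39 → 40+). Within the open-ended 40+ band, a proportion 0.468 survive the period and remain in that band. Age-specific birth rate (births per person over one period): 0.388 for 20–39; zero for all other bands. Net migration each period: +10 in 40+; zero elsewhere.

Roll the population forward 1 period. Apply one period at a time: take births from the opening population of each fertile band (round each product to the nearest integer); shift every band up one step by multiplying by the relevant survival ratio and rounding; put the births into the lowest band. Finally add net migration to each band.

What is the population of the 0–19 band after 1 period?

9312

(Groups numbered youngest = 1 to oldest = 3.)
Period 1:
Births: 24000 * 0.388 = 9312
Group 2: 60500 * 0.978 = 59169
Group 3: 24000 * 0.972 + 58000 * 0.468 = 23328 + 27144 = 50472
Net migration: Group 3 + 10 → 50482
→ [9312, 59169, 50482]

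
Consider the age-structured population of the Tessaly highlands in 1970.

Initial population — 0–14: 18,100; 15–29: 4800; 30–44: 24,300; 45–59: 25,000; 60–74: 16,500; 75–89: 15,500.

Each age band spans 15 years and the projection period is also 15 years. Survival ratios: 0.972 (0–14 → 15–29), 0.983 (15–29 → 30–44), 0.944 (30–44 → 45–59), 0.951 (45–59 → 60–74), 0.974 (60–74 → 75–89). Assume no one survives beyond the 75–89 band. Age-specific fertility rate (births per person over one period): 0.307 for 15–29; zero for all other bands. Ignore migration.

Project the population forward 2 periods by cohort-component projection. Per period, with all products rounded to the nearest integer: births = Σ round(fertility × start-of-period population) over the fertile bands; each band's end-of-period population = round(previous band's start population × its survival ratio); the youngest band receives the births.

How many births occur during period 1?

Call the bands 1 to 6, youngest first.
[period 1]
Births: 4800 * 0.307 = 1474
Band 2: 18100 * 0.972 = 17593
Band 3: 4800 * 0.983 = 4718
Band 4: 24300 * 0.944 = 22939
Band 5: 25000 * 0.951 = 23775
Band 6: 16500 * 0.974 = 16071
→ [1474, 17593, 4718, 22939, 23775, 16071]

1474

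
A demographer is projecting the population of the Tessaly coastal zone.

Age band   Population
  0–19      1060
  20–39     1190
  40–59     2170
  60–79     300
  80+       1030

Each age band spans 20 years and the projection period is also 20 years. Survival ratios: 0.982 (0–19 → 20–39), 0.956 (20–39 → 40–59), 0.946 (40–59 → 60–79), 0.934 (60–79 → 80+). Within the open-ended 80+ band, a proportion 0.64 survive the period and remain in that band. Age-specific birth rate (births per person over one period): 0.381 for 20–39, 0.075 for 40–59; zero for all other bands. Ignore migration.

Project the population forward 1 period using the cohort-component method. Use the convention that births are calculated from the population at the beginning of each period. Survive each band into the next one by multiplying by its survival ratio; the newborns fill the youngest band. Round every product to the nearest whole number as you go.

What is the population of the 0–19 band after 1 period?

After projecting period 1:
Births: 1190 × 0.381 = 453, 2170 × 0.075 = 163 → 616
20–39: 1060 × 0.982 = 1041
40–59: 1190 × 0.956 = 1138
60–79: 2170 × 0.946 = 2053
80+: 300 × 0.934 + 1030 × 0.64 = 280 + 659 = 939
Giving 616 / 1041 / 1138 / 2053 / 939.

616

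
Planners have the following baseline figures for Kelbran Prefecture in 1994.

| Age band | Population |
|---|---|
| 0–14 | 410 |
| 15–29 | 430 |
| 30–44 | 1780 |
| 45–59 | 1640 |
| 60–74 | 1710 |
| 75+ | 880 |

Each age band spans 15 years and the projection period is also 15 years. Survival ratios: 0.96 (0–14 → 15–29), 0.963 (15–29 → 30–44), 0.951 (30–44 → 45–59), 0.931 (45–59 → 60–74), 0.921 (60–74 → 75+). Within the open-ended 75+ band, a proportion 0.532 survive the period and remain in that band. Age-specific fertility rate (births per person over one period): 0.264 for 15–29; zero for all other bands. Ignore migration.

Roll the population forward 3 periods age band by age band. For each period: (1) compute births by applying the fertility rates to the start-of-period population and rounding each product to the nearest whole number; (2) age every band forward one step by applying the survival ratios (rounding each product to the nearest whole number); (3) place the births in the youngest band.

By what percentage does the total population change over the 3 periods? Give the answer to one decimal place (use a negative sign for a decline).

-45.4

[period 1]
Births: 430 × 0.264 = 114
15–29: 410 × 0.96 = 394
30–44: 430 × 0.963 = 414
45–59: 1780 × 0.951 = 1693
60–74: 1640 × 0.931 = 1527
75+: 1710 × 0.921 + 880 × 0.532 = 1575 + 468 = 2043
→ [114, 394, 414, 1693, 1527, 2043]
[period 2]
Births: 394 × 0.264 = 104
15–29: 114 × 0.96 = 109
30–44: 394 × 0.963 = 379
45–59: 414 × 0.951 = 394
60–74: 1693 × 0.931 = 1576
75+: 1527 × 0.921 + 2043 × 0.532 = 1406 + 1087 = 2493
→ [104, 109, 379, 394, 1576, 2493]
[period 3]
Births: 109 × 0.264 = 29
15–29: 104 × 0.96 = 100
30–44: 109 × 0.963 = 105
45–59: 379 × 0.951 = 360
60–74: 394 × 0.931 = 367
75+: 1576 × 0.921 + 2493 × 0.532 = 1451 + 1326 = 2777
→ [29, 100, 105, 360, 367, 2777]
Total: 6850 → 3738; change = -3112; percentage change = -45.4%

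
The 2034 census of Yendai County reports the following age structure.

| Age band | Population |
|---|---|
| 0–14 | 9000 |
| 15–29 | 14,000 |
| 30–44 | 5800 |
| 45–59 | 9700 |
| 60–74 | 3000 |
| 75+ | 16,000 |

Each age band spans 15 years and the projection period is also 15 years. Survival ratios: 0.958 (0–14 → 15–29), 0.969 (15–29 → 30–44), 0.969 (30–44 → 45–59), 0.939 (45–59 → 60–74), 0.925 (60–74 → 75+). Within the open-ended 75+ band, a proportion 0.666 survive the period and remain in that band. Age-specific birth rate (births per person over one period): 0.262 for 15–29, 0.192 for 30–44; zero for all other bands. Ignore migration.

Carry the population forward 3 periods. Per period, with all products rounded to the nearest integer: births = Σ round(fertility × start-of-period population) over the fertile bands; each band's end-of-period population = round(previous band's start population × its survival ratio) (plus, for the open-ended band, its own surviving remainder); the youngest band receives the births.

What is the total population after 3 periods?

— Period 1 —
Births: 14000 × 0.262 = 3668, 5800 × 0.192 = 1114 → 4782
15–29: 9000 × 0.958 = 8622
30–44: 14000 × 0.969 = 13566
45–59: 5800 × 0.969 = 5620
60–74: 9700 × 0.939 = 9108
75+: 3000 × 0.925 + 16000 × 0.666 = 2775 + 10656 = 13431
Giving 4782 / 8622 / 13566 / 5620 / 9108 / 13431.
— Period 2 —
Births: 8622 × 0.262 = 2259, 13566 × 0.192 = 2605 → 4864
15–29: 4782 × 0.958 = 4581
30–44: 8622 × 0.969 = 8355
45–59: 13566 × 0.969 = 13145
60–74: 5620 × 0.939 = 5277
75+: 9108 × 0.925 + 13431 × 0.666 = 8425 + 8945 = 17370
Giving 4864 / 4581 / 8355 / 13145 / 5277 / 17370.
— Period 3 —
Births: 4581 × 0.262 = 1200, 8355 × 0.192 = 1604 → 2804
15–29: 4864 × 0.958 = 4660
30–44: 4581 × 0.969 = 4439
45–59: 8355 × 0.969 = 8096
60–74: 13145 × 0.939 = 12343
75+: 5277 × 0.925 + 17370 × 0.666 = 4881 + 11568 = 16449
Giving 2804 / 4660 / 4439 / 8096 / 12343 / 16449.
Total after period 3: 2804 + 4660 + 4439 + 8096 + 12343 + 16449 = 48791

48791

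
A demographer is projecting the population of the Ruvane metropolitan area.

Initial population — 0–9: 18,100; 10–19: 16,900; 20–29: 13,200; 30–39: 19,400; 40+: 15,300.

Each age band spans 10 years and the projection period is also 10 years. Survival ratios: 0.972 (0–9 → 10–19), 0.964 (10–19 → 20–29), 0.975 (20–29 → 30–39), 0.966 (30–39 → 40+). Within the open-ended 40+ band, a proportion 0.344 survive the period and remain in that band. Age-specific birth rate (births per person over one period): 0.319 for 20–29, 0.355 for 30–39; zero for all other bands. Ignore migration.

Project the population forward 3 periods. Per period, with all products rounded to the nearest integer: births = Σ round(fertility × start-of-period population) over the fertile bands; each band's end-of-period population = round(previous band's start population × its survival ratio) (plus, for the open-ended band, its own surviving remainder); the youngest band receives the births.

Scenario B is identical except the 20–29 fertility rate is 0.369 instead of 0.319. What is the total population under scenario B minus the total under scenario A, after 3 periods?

Period 1.
Births: 13200 × 0.319 = 4211, 19400 × 0.355 = 6887 ⇒ total 11098
10–19: 18100 × 0.972 = 17593
20–29: 16900 × 0.964 = 16292
30–39: 13200 × 0.975 = 12870
40+: 19400 × 0.966 + 15300 × 0.344 = 18740 + 5263 = 24003
End of period: [11098, 17593, 16292, 12870, 24003]
Period 2.
Births: 16292 × 0.319 = 5197, 12870 × 0.355 = 4569 ⇒ total 9766
10–19: 11098 × 0.972 = 10787
20–29: 17593 × 0.964 = 16960
30–39: 16292 × 0.975 = 15885
40+: 12870 × 0.966 + 24003 × 0.344 = 12432 + 8257 = 20689
End of period: [9766, 10787, 16960, 15885, 20689]
Period 3.
Births: 16960 × 0.319 = 5410, 15885 × 0.355 = 5639 ⇒ total 11049
10–19: 9766 × 0.972 = 9493
20–29: 10787 × 0.964 = 10399
30–39: 16960 × 0.975 = 16536
40+: 15885 × 0.966 + 20689 × 0.344 = 15345 + 7117 = 22462
End of period: [11049, 9493, 10399, 16536, 22462]
Scenario A total after 3 periods: 69939
Scenario B projection —
Period 1.
Births: 13200 × 0.369 = 4871, 19400 × 0.355 = 6887 ⇒ total 11758
10–19: 18100 × 0.972 = 17593
20–29: 16900 × 0.964 = 16292
30–39: 13200 × 0.975 = 12870
40+: 19400 × 0.966 + 15300 × 0.344 = 18740 + 5263 = 24003
End of period: [11758, 17593, 16292, 12870, 24003]
Period 2.
Births: 16292 × 0.369 = 6012, 12870 × 0.355 = 4569 ⇒ total 10581
10–19: 11758 × 0.972 = 11429
20–29: 17593 × 0.964 = 16960
30–39: 16292 × 0.975 = 15885
40+: 12870 × 0.966 + 24003 × 0.344 = 12432 + 8257 = 20689
End of period: [10581, 11429, 16960, 15885, 20689]
Period 3.
Births: 16960 × 0.369 = 6258, 15885 × 0.355 = 5639 ⇒ total 11897
10–19: 10581 × 0.972 = 10285
20–29: 11429 × 0.964 = 11018
30–39: 16960 × 0.975 = 16536
40+: 15885 × 0.966 + 20689 × 0.344 = 15345 + 7117 = 22462
End of period: [11897, 10285, 11018, 16536, 22462]
Scenario B total after 3 periods: 72198
Difference B − A = 72198 − 69939 = 2259

2259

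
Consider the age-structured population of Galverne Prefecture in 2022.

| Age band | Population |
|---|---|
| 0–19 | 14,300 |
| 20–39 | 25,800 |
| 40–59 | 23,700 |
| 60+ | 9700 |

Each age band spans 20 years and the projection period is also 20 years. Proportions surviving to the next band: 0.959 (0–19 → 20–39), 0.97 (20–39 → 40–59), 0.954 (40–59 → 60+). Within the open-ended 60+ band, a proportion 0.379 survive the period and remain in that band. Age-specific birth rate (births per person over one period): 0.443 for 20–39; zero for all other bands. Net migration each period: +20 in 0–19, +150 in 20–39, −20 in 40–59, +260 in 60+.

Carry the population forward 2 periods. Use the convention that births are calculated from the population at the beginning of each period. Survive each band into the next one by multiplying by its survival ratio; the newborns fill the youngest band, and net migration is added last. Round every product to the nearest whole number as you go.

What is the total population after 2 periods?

Period 1.
Births: 25800 × 0.443 = 11429
20–39: 14300 × 0.959 = 13714
40–59: 25800 × 0.97 = 25026
60+: 23700 × 0.954 + 9700 × 0.379 = 22610 + 3676 = 26286
Net migration: 0–19 + 20 → 11449; 20–39 + 150 → 13864; 40–59 − 20 → 25006; 60+ + 260 → 26546
→ [11449, 13864, 25006, 26546]
Period 2.
Births: 13864 × 0.443 = 6142
20–39: 11449 × 0.959 = 10980
40–59: 13864 × 0.97 = 13448
60+: 25006 × 0.954 + 26546 × 0.379 = 23856 + 10061 = 33917
Net migration: 0–19 + 20 → 6162; 20–39 + 150 → 11130; 40–59 − 20 → 13428; 60+ + 260 → 34177
→ [6162, 11130, 13428, 34177]
Total after period 2: 6162 + 11130 + 13428 + 34177 = 64897

64897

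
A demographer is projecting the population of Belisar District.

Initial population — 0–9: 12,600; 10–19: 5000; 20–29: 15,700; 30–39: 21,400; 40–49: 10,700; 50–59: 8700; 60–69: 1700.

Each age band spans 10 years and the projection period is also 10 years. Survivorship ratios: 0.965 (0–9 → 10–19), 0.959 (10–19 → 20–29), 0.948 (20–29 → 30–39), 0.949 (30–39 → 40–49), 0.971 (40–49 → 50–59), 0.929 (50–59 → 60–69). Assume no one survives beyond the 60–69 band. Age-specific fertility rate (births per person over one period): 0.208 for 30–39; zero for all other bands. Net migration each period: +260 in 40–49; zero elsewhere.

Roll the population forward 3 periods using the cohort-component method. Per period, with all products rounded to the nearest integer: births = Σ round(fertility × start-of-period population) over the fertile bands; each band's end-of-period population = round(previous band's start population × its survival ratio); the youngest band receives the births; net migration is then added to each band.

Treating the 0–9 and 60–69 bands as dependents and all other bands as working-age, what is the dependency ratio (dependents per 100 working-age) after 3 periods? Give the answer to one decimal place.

After projecting period 1:
Births: 21400 * 0.208 = 4451
10–19: 12600 * 0.965 = 12159
20–29: 5000 * 0.959 = 4795
30–39: 15700 * 0.948 = 14884
40–49: 21400 * 0.949 = 20309
50–59: 10700 * 0.971 = 10390
60–69: 8700 * 0.929 = 8082
Net migration: 40–49 + 260 → 20569
→ [4451, 12159, 4795, 14884, 20569, 10390, 8082]
After projecting period 2:
Births: 14884 * 0.208 = 3096
10–19: 4451 * 0.965 = 4295
20–29: 12159 * 0.959 = 11660
30–39: 4795 * 0.948 = 4546
40–49: 14884 * 0.949 = 14125
50–59: 20569 * 0.971 = 19972
60–69: 10390 * 0.929 = 9652
Net migration: 40–49 + 260 → 14385
→ [3096, 4295, 11660, 4546, 14385, 19972, 9652]
After projecting period 3:
Births: 4546 * 0.208 = 946
10–19: 3096 * 0.965 = 2988
20–29: 4295 * 0.959 = 4119
30–39: 11660 * 0.948 = 11054
40–49: 4546 * 0.949 = 4314
50–59: 14385 * 0.971 = 13968
60–69: 19972 * 0.929 = 18554
Net migration: 40–49 + 260 → 4574
→ [946, 2988, 4119, 11054, 4574, 13968, 18554]
Dependents (band 0–9 + band 60–69) = 946 + 18554 = 19500; working-age = 36703; ratio = 19500/36703 × 100 = 53.1

53.1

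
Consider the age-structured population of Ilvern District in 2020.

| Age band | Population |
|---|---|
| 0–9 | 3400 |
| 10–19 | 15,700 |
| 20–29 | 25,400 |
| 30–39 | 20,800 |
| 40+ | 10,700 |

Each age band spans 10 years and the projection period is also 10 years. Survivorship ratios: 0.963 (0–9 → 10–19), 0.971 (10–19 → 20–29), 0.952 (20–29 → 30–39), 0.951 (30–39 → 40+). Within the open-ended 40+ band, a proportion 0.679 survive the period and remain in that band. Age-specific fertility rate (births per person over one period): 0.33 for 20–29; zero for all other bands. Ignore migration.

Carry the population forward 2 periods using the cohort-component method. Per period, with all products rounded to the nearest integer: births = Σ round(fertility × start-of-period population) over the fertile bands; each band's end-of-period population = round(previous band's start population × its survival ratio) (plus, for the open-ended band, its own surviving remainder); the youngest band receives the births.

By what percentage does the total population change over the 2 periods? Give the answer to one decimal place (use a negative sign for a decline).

(Groups numbered youngest = 1 to oldest = 5.)
After projecting period 1:
Births: 25400 × 0.33 = 8382
Group 2: 3400 × 0.963 = 3274
Group 3: 15700 × 0.971 = 15245
Group 4: 25400 × 0.952 = 24181
Group 5: 20800 × 0.951 + 10700 × 0.679 = 19781 + 7265 = 27046
End of period: [8382, 3274, 15245, 24181, 27046]
After projecting period 2:
Births: 15245 × 0.33 = 5031
Group 2: 8382 × 0.963 = 8072
Group 3: 3274 × 0.971 = 3179
Group 4: 15245 × 0.952 = 14513
Group 5: 24181 × 0.951 + 27046 × 0.679 = 22996 + 18364 = 41360
End of period: [5031, 8072, 3179, 14513, 41360]
Total: 76000 → 72155; change = -3845; percentage change = -5.1%

-5.1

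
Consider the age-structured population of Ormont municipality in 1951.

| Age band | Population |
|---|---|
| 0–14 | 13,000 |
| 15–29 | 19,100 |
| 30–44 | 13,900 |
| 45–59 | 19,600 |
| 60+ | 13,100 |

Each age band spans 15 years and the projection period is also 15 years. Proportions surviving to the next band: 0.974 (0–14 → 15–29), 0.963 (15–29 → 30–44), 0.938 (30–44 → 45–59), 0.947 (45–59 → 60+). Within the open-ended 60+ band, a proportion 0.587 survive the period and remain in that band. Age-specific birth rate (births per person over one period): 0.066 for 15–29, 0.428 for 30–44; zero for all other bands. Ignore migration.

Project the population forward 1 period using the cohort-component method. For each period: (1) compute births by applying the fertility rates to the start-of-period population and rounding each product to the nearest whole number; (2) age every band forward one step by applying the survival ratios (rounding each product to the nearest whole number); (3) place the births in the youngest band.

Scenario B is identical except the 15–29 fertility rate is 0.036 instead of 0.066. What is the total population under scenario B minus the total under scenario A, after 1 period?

[period 1]
Births: 19100 × 0.066 = 1261  |  13900 × 0.428 = 5949 → 7210
15–29: 13000 × 0.974 = 12662
30–44: 19100 × 0.963 = 18393
45–59: 13900 × 0.938 = 13038
60+: 19600 × 0.947 + 13100 × 0.587 = 18561 + 7690 = 26251
→ [7210, 12662, 18393, 13038, 26251]
Scenario A total after 1 period: 77554
Scenario B projection —
[period 1]
Births: 19100 × 0.036 = 688  |  13900 × 0.428 = 5949 → 6637
15–29: 13000 × 0.974 = 12662
30–44: 19100 × 0.963 = 18393
45–59: 13900 × 0.938 = 13038
60+: 19600 × 0.947 + 13100 × 0.587 = 18561 + 7690 = 26251
→ [6637, 12662, 18393, 13038, 26251]
Scenario B total after 1 period: 76981
Difference B − A = 76981 − 77554 = -573

-573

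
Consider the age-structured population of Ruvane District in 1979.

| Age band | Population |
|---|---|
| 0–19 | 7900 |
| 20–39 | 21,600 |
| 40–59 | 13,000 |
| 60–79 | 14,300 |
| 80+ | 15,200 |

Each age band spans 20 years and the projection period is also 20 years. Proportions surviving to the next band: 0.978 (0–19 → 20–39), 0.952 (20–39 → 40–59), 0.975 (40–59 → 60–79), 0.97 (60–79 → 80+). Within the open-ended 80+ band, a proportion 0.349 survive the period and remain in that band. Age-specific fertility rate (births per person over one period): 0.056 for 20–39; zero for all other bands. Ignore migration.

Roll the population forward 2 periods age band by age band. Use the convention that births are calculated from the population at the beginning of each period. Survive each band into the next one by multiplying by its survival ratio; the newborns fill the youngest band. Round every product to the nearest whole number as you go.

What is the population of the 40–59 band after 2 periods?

Period 1:
Births: 21600 * 0.056 = 1210
20–39: 7900 * 0.978 = 7726
40–59: 21600 * 0.952 = 20563
60–79: 13000 * 0.975 = 12675
80+: 14300 * 0.97 + 15200 * 0.349 = 13871 + 5305 = 19176
Giving 1210 / 7726 / 20563 / 12675 / 19176.
Period 2:
Births: 7726 * 0.056 = 433
20–39: 1210 * 0.978 = 1183
40–59: 7726 * 0.952 = 7355
60–79: 20563 * 0.975 = 20049
80+: 12675 * 0.97 + 19176 * 0.349 = 12295 + 6692 = 18987
Giving 433 / 1183 / 7355 / 20049 / 18987.

7355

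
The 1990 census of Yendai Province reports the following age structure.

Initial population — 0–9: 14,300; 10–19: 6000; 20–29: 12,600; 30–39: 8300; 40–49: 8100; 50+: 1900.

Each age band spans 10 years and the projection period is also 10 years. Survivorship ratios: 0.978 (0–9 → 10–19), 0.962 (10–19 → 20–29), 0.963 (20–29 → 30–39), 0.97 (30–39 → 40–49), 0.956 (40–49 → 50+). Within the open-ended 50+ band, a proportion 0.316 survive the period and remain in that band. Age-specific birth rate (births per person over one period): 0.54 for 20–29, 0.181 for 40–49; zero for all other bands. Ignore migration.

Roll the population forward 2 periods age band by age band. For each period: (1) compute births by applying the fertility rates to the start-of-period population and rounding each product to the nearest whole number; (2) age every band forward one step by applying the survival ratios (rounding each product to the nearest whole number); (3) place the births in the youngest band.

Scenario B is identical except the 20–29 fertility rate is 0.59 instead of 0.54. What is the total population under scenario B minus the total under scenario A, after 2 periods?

(Groups numbered youngest = 1 to oldest = 6.)
Period 1.
Births: 12600 × 0.54 = 6804  |  8100 × 0.181 = 1466 — total 8270
Group 2: 14300 × 0.978 = 13985
Group 3: 6000 × 0.962 = 5772
Group 4: 12600 × 0.963 = 12134
Group 5: 8300 × 0.97 = 8051
Group 6: 8100 × 0.956 + 1900 × 0.316 = 7744 + 600 = 8344
→ [8270, 13985, 5772, 12134, 8051, 8344]
Period 2.
Births: 5772 × 0.54 = 3117  |  8051 × 0.181 = 1457 — total 4574
Group 2: 8270 × 0.978 = 8088
Group 3: 13985 × 0.962 = 13454
Group 4: 5772 × 0.963 = 5558
Group 5: 12134 × 0.97 = 11770
Group 6: 8051 × 0.956 + 8344 × 0.316 = 7697 + 2637 = 10334
→ [4574, 8088, 13454, 5558, 11770, 10334]
Scenario A total after 2 periods: 53778
Scenario B projection —
Period 1.
Births: 12600 × 0.59 = 7434  |  8100 × 0.181 = 1466 — total 8900
Group 2: 14300 × 0.978 = 13985
Group 3: 6000 × 0.962 = 5772
Group 4: 12600 × 0.963 = 12134
Group 5: 8300 × 0.97 = 8051
Group 6: 8100 × 0.956 + 1900 × 0.316 = 7744 + 600 = 8344
→ [8900, 13985, 5772, 12134, 8051, 8344]
Period 2.
Births: 5772 × 0.59 = 3405  |  8051 × 0.181 = 1457 — total 4862
Group 2: 8900 × 0.978 = 8704
Group 3: 13985 × 0.962 = 13454
Group 4: 5772 × 0.963 = 5558
Group 5: 12134 × 0.97 = 11770
Group 6: 8051 × 0.956 + 8344 × 0.316 = 7697 + 2637 = 10334
→ [4862, 8704, 13454, 5558, 11770, 10334]
Scenario B total after 2 periods: 54682
Difference B − A = 54682 − 53778 = 904

904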